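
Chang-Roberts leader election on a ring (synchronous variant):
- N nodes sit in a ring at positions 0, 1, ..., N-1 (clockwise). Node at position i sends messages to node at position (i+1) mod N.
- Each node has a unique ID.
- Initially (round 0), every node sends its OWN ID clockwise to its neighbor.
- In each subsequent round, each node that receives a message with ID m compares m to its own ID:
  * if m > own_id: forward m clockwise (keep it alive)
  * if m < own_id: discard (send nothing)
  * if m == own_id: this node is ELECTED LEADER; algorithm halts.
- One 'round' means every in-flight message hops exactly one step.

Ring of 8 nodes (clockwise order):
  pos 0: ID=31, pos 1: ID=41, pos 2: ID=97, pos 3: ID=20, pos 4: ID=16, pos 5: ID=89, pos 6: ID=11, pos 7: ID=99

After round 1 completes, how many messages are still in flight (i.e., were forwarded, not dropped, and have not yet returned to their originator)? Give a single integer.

Round 1: pos1(id41) recv 31: drop; pos2(id97) recv 41: drop; pos3(id20) recv 97: fwd; pos4(id16) recv 20: fwd; pos5(id89) recv 16: drop; pos6(id11) recv 89: fwd; pos7(id99) recv 11: drop; pos0(id31) recv 99: fwd
After round 1: 4 messages still in flight

Answer: 4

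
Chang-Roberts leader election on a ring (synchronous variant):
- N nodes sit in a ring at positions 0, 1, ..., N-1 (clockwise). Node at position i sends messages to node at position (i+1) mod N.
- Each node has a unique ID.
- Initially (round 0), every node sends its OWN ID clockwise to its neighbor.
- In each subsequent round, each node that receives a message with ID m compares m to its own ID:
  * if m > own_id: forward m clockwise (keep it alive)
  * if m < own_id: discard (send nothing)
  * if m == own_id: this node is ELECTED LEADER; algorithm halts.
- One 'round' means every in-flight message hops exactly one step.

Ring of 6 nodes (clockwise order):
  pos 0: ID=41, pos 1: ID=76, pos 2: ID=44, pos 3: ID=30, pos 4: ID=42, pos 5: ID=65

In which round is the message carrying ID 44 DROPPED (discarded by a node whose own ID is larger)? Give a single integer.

Round 1: pos1(id76) recv 41: drop; pos2(id44) recv 76: fwd; pos3(id30) recv 44: fwd; pos4(id42) recv 30: drop; pos5(id65) recv 42: drop; pos0(id41) recv 65: fwd
Round 2: pos3(id30) recv 76: fwd; pos4(id42) recv 44: fwd; pos1(id76) recv 65: drop
Round 3: pos4(id42) recv 76: fwd; pos5(id65) recv 44: drop
Round 4: pos5(id65) recv 76: fwd
Round 5: pos0(id41) recv 76: fwd
Round 6: pos1(id76) recv 76: ELECTED
Message ID 44 originates at pos 2; dropped at pos 5 in round 3

Answer: 3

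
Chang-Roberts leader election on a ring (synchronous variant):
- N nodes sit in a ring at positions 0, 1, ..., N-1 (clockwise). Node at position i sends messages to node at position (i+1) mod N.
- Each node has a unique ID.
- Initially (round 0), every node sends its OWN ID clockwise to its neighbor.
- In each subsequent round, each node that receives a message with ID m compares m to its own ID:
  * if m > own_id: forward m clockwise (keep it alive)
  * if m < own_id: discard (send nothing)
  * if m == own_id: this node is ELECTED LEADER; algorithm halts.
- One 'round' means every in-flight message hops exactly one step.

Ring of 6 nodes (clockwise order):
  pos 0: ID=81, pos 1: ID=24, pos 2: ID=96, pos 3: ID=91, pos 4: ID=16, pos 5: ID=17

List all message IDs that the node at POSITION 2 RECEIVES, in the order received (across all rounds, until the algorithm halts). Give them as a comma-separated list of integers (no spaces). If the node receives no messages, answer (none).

Round 1: pos1(id24) recv 81: fwd; pos2(id96) recv 24: drop; pos3(id91) recv 96: fwd; pos4(id16) recv 91: fwd; pos5(id17) recv 16: drop; pos0(id81) recv 17: drop
Round 2: pos2(id96) recv 81: drop; pos4(id16) recv 96: fwd; pos5(id17) recv 91: fwd
Round 3: pos5(id17) recv 96: fwd; pos0(id81) recv 91: fwd
Round 4: pos0(id81) recv 96: fwd; pos1(id24) recv 91: fwd
Round 5: pos1(id24) recv 96: fwd; pos2(id96) recv 91: drop
Round 6: pos2(id96) recv 96: ELECTED

Answer: 24,81,91,96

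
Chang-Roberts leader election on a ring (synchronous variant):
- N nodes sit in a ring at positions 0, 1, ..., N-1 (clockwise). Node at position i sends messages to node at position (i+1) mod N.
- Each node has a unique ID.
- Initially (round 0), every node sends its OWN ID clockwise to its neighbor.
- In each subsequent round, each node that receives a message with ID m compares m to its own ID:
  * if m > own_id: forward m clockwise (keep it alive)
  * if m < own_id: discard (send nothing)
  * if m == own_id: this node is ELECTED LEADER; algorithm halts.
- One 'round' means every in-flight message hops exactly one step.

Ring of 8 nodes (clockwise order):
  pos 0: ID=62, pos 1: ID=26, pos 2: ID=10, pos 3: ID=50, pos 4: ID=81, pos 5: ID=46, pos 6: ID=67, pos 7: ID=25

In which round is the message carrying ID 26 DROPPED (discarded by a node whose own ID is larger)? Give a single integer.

Round 1: pos1(id26) recv 62: fwd; pos2(id10) recv 26: fwd; pos3(id50) recv 10: drop; pos4(id81) recv 50: drop; pos5(id46) recv 81: fwd; pos6(id67) recv 46: drop; pos7(id25) recv 67: fwd; pos0(id62) recv 25: drop
Round 2: pos2(id10) recv 62: fwd; pos3(id50) recv 26: drop; pos6(id67) recv 81: fwd; pos0(id62) recv 67: fwd
Round 3: pos3(id50) recv 62: fwd; pos7(id25) recv 81: fwd; pos1(id26) recv 67: fwd
Round 4: pos4(id81) recv 62: drop; pos0(id62) recv 81: fwd; pos2(id10) recv 67: fwd
Round 5: pos1(id26) recv 81: fwd; pos3(id50) recv 67: fwd
Round 6: pos2(id10) recv 81: fwd; pos4(id81) recv 67: drop
Round 7: pos3(id50) recv 81: fwd
Round 8: pos4(id81) recv 81: ELECTED
Message ID 26 originates at pos 1; dropped at pos 3 in round 2

Answer: 2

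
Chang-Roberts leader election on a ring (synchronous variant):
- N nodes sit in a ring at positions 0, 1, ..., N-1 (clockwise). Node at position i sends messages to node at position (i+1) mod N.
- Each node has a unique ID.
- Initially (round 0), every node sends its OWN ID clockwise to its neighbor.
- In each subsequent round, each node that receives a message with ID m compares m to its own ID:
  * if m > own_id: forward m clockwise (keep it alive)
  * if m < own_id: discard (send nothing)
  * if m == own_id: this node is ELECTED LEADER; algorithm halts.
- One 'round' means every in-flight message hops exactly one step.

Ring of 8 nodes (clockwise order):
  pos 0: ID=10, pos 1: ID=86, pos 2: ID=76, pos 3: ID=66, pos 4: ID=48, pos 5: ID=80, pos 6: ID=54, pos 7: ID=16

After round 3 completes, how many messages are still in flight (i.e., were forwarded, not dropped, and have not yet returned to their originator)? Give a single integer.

Round 1: pos1(id86) recv 10: drop; pos2(id76) recv 86: fwd; pos3(id66) recv 76: fwd; pos4(id48) recv 66: fwd; pos5(id80) recv 48: drop; pos6(id54) recv 80: fwd; pos7(id16) recv 54: fwd; pos0(id10) recv 16: fwd
Round 2: pos3(id66) recv 86: fwd; pos4(id48) recv 76: fwd; pos5(id80) recv 66: drop; pos7(id16) recv 80: fwd; pos0(id10) recv 54: fwd; pos1(id86) recv 16: drop
Round 3: pos4(id48) recv 86: fwd; pos5(id80) recv 76: drop; pos0(id10) recv 80: fwd; pos1(id86) recv 54: drop
After round 3: 2 messages still in flight

Answer: 2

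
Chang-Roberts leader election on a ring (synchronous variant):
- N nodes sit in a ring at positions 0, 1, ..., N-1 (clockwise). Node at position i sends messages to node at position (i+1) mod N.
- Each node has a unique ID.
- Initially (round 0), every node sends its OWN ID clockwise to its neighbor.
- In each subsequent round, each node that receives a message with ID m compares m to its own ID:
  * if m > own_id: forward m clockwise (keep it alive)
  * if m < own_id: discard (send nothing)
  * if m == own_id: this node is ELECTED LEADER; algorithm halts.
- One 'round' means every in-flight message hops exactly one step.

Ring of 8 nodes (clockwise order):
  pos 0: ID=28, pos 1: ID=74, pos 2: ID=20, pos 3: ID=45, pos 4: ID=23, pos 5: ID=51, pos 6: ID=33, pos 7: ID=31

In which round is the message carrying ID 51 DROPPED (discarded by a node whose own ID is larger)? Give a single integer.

Answer: 4

Derivation:
Round 1: pos1(id74) recv 28: drop; pos2(id20) recv 74: fwd; pos3(id45) recv 20: drop; pos4(id23) recv 45: fwd; pos5(id51) recv 23: drop; pos6(id33) recv 51: fwd; pos7(id31) recv 33: fwd; pos0(id28) recv 31: fwd
Round 2: pos3(id45) recv 74: fwd; pos5(id51) recv 45: drop; pos7(id31) recv 51: fwd; pos0(id28) recv 33: fwd; pos1(id74) recv 31: drop
Round 3: pos4(id23) recv 74: fwd; pos0(id28) recv 51: fwd; pos1(id74) recv 33: drop
Round 4: pos5(id51) recv 74: fwd; pos1(id74) recv 51: drop
Round 5: pos6(id33) recv 74: fwd
Round 6: pos7(id31) recv 74: fwd
Round 7: pos0(id28) recv 74: fwd
Round 8: pos1(id74) recv 74: ELECTED
Message ID 51 originates at pos 5; dropped at pos 1 in round 4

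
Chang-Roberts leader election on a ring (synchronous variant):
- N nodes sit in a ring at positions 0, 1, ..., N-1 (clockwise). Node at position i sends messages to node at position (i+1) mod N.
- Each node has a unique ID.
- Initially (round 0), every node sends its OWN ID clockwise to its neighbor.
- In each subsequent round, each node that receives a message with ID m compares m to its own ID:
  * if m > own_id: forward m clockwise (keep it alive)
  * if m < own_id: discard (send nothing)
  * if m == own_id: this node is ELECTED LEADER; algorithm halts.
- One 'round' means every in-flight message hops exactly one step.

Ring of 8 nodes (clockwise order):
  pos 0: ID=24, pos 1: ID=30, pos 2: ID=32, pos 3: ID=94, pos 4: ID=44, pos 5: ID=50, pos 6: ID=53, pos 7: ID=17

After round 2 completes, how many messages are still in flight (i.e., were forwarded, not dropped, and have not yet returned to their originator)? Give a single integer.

Answer: 2

Derivation:
Round 1: pos1(id30) recv 24: drop; pos2(id32) recv 30: drop; pos3(id94) recv 32: drop; pos4(id44) recv 94: fwd; pos5(id50) recv 44: drop; pos6(id53) recv 50: drop; pos7(id17) recv 53: fwd; pos0(id24) recv 17: drop
Round 2: pos5(id50) recv 94: fwd; pos0(id24) recv 53: fwd
After round 2: 2 messages still in flight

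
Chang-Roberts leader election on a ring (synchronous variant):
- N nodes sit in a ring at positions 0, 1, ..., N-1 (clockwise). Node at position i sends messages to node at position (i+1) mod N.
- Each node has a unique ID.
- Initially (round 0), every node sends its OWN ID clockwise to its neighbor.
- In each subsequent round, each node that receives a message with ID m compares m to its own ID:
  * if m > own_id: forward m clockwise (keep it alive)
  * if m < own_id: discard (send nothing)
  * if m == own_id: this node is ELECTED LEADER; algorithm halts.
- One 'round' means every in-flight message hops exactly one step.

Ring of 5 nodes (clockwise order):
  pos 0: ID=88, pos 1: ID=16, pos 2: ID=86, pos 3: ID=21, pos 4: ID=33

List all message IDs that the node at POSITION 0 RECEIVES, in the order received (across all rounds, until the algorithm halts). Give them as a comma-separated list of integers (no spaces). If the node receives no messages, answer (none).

Round 1: pos1(id16) recv 88: fwd; pos2(id86) recv 16: drop; pos3(id21) recv 86: fwd; pos4(id33) recv 21: drop; pos0(id88) recv 33: drop
Round 2: pos2(id86) recv 88: fwd; pos4(id33) recv 86: fwd
Round 3: pos3(id21) recv 88: fwd; pos0(id88) recv 86: drop
Round 4: pos4(id33) recv 88: fwd
Round 5: pos0(id88) recv 88: ELECTED

Answer: 33,86,88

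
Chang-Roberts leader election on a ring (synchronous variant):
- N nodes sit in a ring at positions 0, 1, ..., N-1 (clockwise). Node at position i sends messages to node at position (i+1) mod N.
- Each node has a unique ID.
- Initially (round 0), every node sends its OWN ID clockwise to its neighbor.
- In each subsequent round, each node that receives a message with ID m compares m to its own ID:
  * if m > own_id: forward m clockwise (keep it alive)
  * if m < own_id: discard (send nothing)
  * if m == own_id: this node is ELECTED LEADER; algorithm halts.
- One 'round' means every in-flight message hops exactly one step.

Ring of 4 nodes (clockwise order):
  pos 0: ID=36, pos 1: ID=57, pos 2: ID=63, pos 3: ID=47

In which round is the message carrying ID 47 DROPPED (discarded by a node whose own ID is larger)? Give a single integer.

Round 1: pos1(id57) recv 36: drop; pos2(id63) recv 57: drop; pos3(id47) recv 63: fwd; pos0(id36) recv 47: fwd
Round 2: pos0(id36) recv 63: fwd; pos1(id57) recv 47: drop
Round 3: pos1(id57) recv 63: fwd
Round 4: pos2(id63) recv 63: ELECTED
Message ID 47 originates at pos 3; dropped at pos 1 in round 2

Answer: 2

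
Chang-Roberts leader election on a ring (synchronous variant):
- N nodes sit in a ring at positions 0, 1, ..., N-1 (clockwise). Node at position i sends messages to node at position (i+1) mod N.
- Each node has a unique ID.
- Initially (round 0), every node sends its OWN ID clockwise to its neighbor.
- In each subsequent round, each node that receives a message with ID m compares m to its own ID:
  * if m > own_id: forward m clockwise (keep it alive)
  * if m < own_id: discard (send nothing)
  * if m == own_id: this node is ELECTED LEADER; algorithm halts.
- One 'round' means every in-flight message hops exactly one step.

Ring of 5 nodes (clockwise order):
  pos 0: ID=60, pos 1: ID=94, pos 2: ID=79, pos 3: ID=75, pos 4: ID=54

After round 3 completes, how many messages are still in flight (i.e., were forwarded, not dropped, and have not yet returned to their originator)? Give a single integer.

Answer: 2

Derivation:
Round 1: pos1(id94) recv 60: drop; pos2(id79) recv 94: fwd; pos3(id75) recv 79: fwd; pos4(id54) recv 75: fwd; pos0(id60) recv 54: drop
Round 2: pos3(id75) recv 94: fwd; pos4(id54) recv 79: fwd; pos0(id60) recv 75: fwd
Round 3: pos4(id54) recv 94: fwd; pos0(id60) recv 79: fwd; pos1(id94) recv 75: drop
After round 3: 2 messages still in flight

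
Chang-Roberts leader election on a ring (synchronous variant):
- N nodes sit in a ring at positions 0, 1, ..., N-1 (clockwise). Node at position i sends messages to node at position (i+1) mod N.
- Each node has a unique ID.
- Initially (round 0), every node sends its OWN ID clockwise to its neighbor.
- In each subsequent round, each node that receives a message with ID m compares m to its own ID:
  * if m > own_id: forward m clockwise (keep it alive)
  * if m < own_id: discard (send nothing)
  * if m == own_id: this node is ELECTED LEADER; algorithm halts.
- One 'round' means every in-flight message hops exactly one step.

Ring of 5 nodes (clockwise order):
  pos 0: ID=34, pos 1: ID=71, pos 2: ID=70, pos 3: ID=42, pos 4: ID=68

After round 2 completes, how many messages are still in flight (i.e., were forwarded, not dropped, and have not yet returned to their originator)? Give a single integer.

Round 1: pos1(id71) recv 34: drop; pos2(id70) recv 71: fwd; pos3(id42) recv 70: fwd; pos4(id68) recv 42: drop; pos0(id34) recv 68: fwd
Round 2: pos3(id42) recv 71: fwd; pos4(id68) recv 70: fwd; pos1(id71) recv 68: drop
After round 2: 2 messages still in flight

Answer: 2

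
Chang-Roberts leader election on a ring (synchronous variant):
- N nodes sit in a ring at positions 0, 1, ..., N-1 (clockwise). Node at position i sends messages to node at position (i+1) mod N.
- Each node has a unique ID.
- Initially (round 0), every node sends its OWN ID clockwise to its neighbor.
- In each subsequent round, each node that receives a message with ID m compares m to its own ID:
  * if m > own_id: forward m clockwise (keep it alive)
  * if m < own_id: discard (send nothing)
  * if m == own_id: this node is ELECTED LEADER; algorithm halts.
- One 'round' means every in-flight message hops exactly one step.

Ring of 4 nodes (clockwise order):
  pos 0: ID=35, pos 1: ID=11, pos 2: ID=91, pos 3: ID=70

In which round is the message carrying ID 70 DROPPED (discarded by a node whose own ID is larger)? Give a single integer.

Round 1: pos1(id11) recv 35: fwd; pos2(id91) recv 11: drop; pos3(id70) recv 91: fwd; pos0(id35) recv 70: fwd
Round 2: pos2(id91) recv 35: drop; pos0(id35) recv 91: fwd; pos1(id11) recv 70: fwd
Round 3: pos1(id11) recv 91: fwd; pos2(id91) recv 70: drop
Round 4: pos2(id91) recv 91: ELECTED
Message ID 70 originates at pos 3; dropped at pos 2 in round 3

Answer: 3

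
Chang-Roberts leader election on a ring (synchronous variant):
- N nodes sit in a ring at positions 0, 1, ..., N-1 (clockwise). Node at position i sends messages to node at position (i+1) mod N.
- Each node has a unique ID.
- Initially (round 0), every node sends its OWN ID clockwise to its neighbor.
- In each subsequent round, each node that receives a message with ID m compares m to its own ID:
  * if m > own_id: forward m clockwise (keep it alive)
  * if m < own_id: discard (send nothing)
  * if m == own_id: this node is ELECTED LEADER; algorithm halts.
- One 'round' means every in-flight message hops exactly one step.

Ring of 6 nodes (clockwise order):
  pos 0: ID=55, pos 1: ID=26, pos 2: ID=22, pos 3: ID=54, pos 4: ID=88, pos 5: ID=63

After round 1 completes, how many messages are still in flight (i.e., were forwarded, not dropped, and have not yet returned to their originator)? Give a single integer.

Answer: 4

Derivation:
Round 1: pos1(id26) recv 55: fwd; pos2(id22) recv 26: fwd; pos3(id54) recv 22: drop; pos4(id88) recv 54: drop; pos5(id63) recv 88: fwd; pos0(id55) recv 63: fwd
After round 1: 4 messages still in flight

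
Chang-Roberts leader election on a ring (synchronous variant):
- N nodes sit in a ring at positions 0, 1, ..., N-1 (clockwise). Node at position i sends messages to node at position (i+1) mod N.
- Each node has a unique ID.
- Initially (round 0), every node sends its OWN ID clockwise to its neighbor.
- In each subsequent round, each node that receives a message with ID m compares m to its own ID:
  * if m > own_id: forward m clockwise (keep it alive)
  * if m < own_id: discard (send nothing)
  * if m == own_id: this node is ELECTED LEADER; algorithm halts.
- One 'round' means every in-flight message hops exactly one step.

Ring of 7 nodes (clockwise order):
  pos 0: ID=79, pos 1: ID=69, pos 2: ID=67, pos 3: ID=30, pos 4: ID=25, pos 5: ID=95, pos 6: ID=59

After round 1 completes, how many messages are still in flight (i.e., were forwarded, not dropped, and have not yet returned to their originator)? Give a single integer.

Round 1: pos1(id69) recv 79: fwd; pos2(id67) recv 69: fwd; pos3(id30) recv 67: fwd; pos4(id25) recv 30: fwd; pos5(id95) recv 25: drop; pos6(id59) recv 95: fwd; pos0(id79) recv 59: drop
After round 1: 5 messages still in flight

Answer: 5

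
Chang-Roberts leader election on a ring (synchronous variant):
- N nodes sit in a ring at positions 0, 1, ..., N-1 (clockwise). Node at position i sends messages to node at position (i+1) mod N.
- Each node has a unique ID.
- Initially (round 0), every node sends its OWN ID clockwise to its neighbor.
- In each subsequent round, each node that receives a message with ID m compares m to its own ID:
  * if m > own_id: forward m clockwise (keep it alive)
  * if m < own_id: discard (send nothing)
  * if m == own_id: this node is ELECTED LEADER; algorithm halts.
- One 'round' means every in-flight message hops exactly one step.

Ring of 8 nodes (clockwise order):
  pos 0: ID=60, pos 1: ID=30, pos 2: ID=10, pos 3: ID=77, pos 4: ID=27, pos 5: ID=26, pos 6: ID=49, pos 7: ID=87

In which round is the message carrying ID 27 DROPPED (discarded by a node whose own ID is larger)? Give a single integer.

Round 1: pos1(id30) recv 60: fwd; pos2(id10) recv 30: fwd; pos3(id77) recv 10: drop; pos4(id27) recv 77: fwd; pos5(id26) recv 27: fwd; pos6(id49) recv 26: drop; pos7(id87) recv 49: drop; pos0(id60) recv 87: fwd
Round 2: pos2(id10) recv 60: fwd; pos3(id77) recv 30: drop; pos5(id26) recv 77: fwd; pos6(id49) recv 27: drop; pos1(id30) recv 87: fwd
Round 3: pos3(id77) recv 60: drop; pos6(id49) recv 77: fwd; pos2(id10) recv 87: fwd
Round 4: pos7(id87) recv 77: drop; pos3(id77) recv 87: fwd
Round 5: pos4(id27) recv 87: fwd
Round 6: pos5(id26) recv 87: fwd
Round 7: pos6(id49) recv 87: fwd
Round 8: pos7(id87) recv 87: ELECTED
Message ID 27 originates at pos 4; dropped at pos 6 in round 2

Answer: 2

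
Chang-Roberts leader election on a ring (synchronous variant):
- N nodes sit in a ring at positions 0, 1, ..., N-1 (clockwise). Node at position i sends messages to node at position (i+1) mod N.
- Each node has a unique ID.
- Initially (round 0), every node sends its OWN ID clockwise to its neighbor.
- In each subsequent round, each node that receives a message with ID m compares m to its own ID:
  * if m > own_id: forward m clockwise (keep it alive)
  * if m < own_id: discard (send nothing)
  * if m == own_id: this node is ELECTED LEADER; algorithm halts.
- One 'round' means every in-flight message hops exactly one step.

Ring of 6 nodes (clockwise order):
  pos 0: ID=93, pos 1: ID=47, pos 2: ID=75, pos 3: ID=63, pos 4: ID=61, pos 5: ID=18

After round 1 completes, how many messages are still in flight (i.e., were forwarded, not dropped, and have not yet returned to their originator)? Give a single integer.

Answer: 4

Derivation:
Round 1: pos1(id47) recv 93: fwd; pos2(id75) recv 47: drop; pos3(id63) recv 75: fwd; pos4(id61) recv 63: fwd; pos5(id18) recv 61: fwd; pos0(id93) recv 18: drop
After round 1: 4 messages still in flight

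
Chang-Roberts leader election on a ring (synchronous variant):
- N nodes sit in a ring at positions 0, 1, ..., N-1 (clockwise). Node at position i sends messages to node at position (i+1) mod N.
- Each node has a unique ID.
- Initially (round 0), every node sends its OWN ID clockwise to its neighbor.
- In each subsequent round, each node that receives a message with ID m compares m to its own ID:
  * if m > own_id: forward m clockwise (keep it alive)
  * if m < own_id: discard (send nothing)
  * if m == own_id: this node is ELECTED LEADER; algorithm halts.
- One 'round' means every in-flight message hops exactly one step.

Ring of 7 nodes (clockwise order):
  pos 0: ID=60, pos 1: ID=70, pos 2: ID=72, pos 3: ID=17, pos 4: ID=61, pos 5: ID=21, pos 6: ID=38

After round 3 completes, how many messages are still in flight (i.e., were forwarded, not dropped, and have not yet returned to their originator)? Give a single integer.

Round 1: pos1(id70) recv 60: drop; pos2(id72) recv 70: drop; pos3(id17) recv 72: fwd; pos4(id61) recv 17: drop; pos5(id21) recv 61: fwd; pos6(id38) recv 21: drop; pos0(id60) recv 38: drop
Round 2: pos4(id61) recv 72: fwd; pos6(id38) recv 61: fwd
Round 3: pos5(id21) recv 72: fwd; pos0(id60) recv 61: fwd
After round 3: 2 messages still in flight

Answer: 2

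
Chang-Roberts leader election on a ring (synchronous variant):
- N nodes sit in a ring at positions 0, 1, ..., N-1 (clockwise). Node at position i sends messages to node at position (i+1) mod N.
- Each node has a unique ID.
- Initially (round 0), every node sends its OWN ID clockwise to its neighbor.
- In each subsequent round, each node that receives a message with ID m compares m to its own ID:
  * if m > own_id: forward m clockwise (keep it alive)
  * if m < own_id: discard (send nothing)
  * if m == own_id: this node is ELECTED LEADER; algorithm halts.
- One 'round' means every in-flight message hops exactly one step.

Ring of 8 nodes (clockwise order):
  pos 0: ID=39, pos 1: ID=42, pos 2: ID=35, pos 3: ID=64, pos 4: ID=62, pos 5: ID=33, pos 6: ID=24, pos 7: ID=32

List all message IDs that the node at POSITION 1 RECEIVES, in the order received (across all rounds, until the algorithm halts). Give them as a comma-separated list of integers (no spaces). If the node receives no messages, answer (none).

Round 1: pos1(id42) recv 39: drop; pos2(id35) recv 42: fwd; pos3(id64) recv 35: drop; pos4(id62) recv 64: fwd; pos5(id33) recv 62: fwd; pos6(id24) recv 33: fwd; pos7(id32) recv 24: drop; pos0(id39) recv 32: drop
Round 2: pos3(id64) recv 42: drop; pos5(id33) recv 64: fwd; pos6(id24) recv 62: fwd; pos7(id32) recv 33: fwd
Round 3: pos6(id24) recv 64: fwd; pos7(id32) recv 62: fwd; pos0(id39) recv 33: drop
Round 4: pos7(id32) recv 64: fwd; pos0(id39) recv 62: fwd
Round 5: pos0(id39) recv 64: fwd; pos1(id42) recv 62: fwd
Round 6: pos1(id42) recv 64: fwd; pos2(id35) recv 62: fwd
Round 7: pos2(id35) recv 64: fwd; pos3(id64) recv 62: drop
Round 8: pos3(id64) recv 64: ELECTED

Answer: 39,62,64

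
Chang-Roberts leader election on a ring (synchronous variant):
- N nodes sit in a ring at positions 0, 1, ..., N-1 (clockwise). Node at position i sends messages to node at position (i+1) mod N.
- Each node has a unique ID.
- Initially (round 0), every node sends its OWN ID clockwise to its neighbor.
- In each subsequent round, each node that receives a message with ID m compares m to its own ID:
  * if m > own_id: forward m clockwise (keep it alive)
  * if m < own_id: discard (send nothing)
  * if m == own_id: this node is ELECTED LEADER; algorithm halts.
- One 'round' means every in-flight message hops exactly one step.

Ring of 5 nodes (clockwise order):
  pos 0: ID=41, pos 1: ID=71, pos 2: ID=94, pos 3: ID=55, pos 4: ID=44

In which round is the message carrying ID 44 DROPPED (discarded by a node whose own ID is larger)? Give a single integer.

Round 1: pos1(id71) recv 41: drop; pos2(id94) recv 71: drop; pos3(id55) recv 94: fwd; pos4(id44) recv 55: fwd; pos0(id41) recv 44: fwd
Round 2: pos4(id44) recv 94: fwd; pos0(id41) recv 55: fwd; pos1(id71) recv 44: drop
Round 3: pos0(id41) recv 94: fwd; pos1(id71) recv 55: drop
Round 4: pos1(id71) recv 94: fwd
Round 5: pos2(id94) recv 94: ELECTED
Message ID 44 originates at pos 4; dropped at pos 1 in round 2

Answer: 2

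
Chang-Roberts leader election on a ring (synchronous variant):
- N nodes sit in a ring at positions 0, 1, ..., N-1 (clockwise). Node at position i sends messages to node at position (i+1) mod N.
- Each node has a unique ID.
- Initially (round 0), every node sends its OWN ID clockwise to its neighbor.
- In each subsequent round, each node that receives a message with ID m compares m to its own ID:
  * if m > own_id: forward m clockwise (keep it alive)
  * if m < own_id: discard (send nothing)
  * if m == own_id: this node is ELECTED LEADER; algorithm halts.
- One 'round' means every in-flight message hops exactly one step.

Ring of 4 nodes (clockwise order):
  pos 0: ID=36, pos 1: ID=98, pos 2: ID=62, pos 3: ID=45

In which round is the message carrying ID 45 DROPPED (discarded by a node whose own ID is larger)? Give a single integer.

Round 1: pos1(id98) recv 36: drop; pos2(id62) recv 98: fwd; pos3(id45) recv 62: fwd; pos0(id36) recv 45: fwd
Round 2: pos3(id45) recv 98: fwd; pos0(id36) recv 62: fwd; pos1(id98) recv 45: drop
Round 3: pos0(id36) recv 98: fwd; pos1(id98) recv 62: drop
Round 4: pos1(id98) recv 98: ELECTED
Message ID 45 originates at pos 3; dropped at pos 1 in round 2

Answer: 2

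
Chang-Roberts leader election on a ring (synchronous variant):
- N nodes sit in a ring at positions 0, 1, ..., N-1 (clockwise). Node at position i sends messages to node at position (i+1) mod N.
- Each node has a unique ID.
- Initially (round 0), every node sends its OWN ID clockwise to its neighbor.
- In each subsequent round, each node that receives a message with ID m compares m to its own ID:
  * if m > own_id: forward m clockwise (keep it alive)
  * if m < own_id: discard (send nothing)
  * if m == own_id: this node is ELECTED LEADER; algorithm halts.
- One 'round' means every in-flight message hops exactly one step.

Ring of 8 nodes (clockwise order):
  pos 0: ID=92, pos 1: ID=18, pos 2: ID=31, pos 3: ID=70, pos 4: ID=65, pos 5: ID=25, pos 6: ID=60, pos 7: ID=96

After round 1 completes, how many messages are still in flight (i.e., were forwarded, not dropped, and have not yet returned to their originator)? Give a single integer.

Round 1: pos1(id18) recv 92: fwd; pos2(id31) recv 18: drop; pos3(id70) recv 31: drop; pos4(id65) recv 70: fwd; pos5(id25) recv 65: fwd; pos6(id60) recv 25: drop; pos7(id96) recv 60: drop; pos0(id92) recv 96: fwd
After round 1: 4 messages still in flight

Answer: 4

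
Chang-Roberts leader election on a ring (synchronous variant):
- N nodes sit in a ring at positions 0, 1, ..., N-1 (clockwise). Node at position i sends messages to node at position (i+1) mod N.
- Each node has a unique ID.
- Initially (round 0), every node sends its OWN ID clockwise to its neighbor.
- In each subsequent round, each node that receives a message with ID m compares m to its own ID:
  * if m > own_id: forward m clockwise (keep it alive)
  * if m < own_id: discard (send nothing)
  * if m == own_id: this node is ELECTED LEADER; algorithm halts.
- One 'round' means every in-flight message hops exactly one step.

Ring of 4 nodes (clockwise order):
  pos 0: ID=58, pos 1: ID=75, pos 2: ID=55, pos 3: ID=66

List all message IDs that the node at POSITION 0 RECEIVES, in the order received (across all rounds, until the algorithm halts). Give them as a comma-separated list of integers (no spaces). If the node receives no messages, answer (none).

Round 1: pos1(id75) recv 58: drop; pos2(id55) recv 75: fwd; pos3(id66) recv 55: drop; pos0(id58) recv 66: fwd
Round 2: pos3(id66) recv 75: fwd; pos1(id75) recv 66: drop
Round 3: pos0(id58) recv 75: fwd
Round 4: pos1(id75) recv 75: ELECTED

Answer: 66,75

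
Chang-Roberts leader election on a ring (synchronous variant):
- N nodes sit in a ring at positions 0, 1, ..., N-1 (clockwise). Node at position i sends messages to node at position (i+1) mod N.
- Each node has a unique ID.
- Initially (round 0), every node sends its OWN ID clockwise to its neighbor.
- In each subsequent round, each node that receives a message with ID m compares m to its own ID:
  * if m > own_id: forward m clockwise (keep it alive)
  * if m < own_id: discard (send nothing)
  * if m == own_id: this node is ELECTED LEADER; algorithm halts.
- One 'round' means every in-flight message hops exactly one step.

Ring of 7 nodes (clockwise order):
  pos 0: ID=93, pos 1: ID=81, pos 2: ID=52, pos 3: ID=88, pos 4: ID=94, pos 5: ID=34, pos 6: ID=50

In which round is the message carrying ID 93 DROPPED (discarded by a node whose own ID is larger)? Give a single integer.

Answer: 4

Derivation:
Round 1: pos1(id81) recv 93: fwd; pos2(id52) recv 81: fwd; pos3(id88) recv 52: drop; pos4(id94) recv 88: drop; pos5(id34) recv 94: fwd; pos6(id50) recv 34: drop; pos0(id93) recv 50: drop
Round 2: pos2(id52) recv 93: fwd; pos3(id88) recv 81: drop; pos6(id50) recv 94: fwd
Round 3: pos3(id88) recv 93: fwd; pos0(id93) recv 94: fwd
Round 4: pos4(id94) recv 93: drop; pos1(id81) recv 94: fwd
Round 5: pos2(id52) recv 94: fwd
Round 6: pos3(id88) recv 94: fwd
Round 7: pos4(id94) recv 94: ELECTED
Message ID 93 originates at pos 0; dropped at pos 4 in round 4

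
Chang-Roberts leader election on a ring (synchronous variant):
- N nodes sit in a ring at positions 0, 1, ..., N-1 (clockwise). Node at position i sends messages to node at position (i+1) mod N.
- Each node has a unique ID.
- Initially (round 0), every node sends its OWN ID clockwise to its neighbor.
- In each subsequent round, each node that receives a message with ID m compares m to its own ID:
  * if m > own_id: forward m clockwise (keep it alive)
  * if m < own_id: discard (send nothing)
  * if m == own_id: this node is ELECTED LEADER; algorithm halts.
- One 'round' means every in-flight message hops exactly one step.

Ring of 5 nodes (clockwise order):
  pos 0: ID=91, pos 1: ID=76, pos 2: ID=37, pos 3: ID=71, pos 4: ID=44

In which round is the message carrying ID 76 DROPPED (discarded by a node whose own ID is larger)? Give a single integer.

Round 1: pos1(id76) recv 91: fwd; pos2(id37) recv 76: fwd; pos3(id71) recv 37: drop; pos4(id44) recv 71: fwd; pos0(id91) recv 44: drop
Round 2: pos2(id37) recv 91: fwd; pos3(id71) recv 76: fwd; pos0(id91) recv 71: drop
Round 3: pos3(id71) recv 91: fwd; pos4(id44) recv 76: fwd
Round 4: pos4(id44) recv 91: fwd; pos0(id91) recv 76: drop
Round 5: pos0(id91) recv 91: ELECTED
Message ID 76 originates at pos 1; dropped at pos 0 in round 4

Answer: 4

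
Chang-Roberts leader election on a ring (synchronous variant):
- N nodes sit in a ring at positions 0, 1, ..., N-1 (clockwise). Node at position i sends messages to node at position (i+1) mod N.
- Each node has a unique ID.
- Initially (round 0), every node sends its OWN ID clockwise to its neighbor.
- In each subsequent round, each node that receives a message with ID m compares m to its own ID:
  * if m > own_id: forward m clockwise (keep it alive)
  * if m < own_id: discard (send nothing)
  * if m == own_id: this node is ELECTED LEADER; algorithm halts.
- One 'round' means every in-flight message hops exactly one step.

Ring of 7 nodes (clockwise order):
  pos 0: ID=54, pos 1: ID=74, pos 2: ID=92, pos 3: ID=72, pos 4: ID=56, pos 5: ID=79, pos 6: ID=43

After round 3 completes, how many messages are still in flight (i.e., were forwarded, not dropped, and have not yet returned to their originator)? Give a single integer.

Round 1: pos1(id74) recv 54: drop; pos2(id92) recv 74: drop; pos3(id72) recv 92: fwd; pos4(id56) recv 72: fwd; pos5(id79) recv 56: drop; pos6(id43) recv 79: fwd; pos0(id54) recv 43: drop
Round 2: pos4(id56) recv 92: fwd; pos5(id79) recv 72: drop; pos0(id54) recv 79: fwd
Round 3: pos5(id79) recv 92: fwd; pos1(id74) recv 79: fwd
After round 3: 2 messages still in flight

Answer: 2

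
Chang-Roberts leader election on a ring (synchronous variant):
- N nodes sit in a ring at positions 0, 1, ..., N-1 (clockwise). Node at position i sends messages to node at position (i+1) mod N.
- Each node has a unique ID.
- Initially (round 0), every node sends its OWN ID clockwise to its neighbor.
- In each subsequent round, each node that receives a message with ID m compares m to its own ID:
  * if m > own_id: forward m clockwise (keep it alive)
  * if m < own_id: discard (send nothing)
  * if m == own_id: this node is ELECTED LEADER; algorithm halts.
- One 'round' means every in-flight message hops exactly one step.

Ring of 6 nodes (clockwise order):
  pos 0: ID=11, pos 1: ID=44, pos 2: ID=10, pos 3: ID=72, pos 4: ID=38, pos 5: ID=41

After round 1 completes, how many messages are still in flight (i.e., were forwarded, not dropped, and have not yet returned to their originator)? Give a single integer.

Round 1: pos1(id44) recv 11: drop; pos2(id10) recv 44: fwd; pos3(id72) recv 10: drop; pos4(id38) recv 72: fwd; pos5(id41) recv 38: drop; pos0(id11) recv 41: fwd
After round 1: 3 messages still in flight

Answer: 3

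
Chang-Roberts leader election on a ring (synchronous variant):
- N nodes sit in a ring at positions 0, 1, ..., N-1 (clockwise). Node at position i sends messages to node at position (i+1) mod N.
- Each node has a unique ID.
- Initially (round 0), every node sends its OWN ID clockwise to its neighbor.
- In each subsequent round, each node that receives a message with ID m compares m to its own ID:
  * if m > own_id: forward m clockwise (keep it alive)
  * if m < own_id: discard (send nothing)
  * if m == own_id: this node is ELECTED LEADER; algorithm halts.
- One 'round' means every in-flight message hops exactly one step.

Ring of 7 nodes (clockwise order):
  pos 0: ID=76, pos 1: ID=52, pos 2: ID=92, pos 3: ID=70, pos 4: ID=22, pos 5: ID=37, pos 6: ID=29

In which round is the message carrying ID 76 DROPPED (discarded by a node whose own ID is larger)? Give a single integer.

Answer: 2

Derivation:
Round 1: pos1(id52) recv 76: fwd; pos2(id92) recv 52: drop; pos3(id70) recv 92: fwd; pos4(id22) recv 70: fwd; pos5(id37) recv 22: drop; pos6(id29) recv 37: fwd; pos0(id76) recv 29: drop
Round 2: pos2(id92) recv 76: drop; pos4(id22) recv 92: fwd; pos5(id37) recv 70: fwd; pos0(id76) recv 37: drop
Round 3: pos5(id37) recv 92: fwd; pos6(id29) recv 70: fwd
Round 4: pos6(id29) recv 92: fwd; pos0(id76) recv 70: drop
Round 5: pos0(id76) recv 92: fwd
Round 6: pos1(id52) recv 92: fwd
Round 7: pos2(id92) recv 92: ELECTED
Message ID 76 originates at pos 0; dropped at pos 2 in round 2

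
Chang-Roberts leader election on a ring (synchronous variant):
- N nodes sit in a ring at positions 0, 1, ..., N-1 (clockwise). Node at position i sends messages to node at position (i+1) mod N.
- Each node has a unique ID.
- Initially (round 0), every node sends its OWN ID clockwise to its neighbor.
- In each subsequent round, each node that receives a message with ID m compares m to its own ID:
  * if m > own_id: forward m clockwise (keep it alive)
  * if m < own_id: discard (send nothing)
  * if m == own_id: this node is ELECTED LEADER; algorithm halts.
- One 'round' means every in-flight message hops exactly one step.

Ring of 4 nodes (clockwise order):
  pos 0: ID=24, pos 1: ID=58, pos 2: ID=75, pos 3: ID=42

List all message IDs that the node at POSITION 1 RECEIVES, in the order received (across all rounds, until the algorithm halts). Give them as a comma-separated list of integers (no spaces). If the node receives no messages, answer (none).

Round 1: pos1(id58) recv 24: drop; pos2(id75) recv 58: drop; pos3(id42) recv 75: fwd; pos0(id24) recv 42: fwd
Round 2: pos0(id24) recv 75: fwd; pos1(id58) recv 42: drop
Round 3: pos1(id58) recv 75: fwd
Round 4: pos2(id75) recv 75: ELECTED

Answer: 24,42,75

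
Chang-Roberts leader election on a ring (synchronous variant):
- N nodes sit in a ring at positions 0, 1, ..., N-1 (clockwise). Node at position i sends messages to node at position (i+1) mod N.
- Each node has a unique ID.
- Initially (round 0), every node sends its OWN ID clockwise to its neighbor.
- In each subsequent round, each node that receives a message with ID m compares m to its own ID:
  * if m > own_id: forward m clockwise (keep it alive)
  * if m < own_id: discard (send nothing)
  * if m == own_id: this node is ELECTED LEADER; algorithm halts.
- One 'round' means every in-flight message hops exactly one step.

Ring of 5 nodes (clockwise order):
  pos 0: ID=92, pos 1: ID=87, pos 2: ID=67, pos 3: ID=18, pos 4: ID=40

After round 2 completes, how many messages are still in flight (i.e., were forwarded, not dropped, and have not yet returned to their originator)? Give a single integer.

Answer: 3

Derivation:
Round 1: pos1(id87) recv 92: fwd; pos2(id67) recv 87: fwd; pos3(id18) recv 67: fwd; pos4(id40) recv 18: drop; pos0(id92) recv 40: drop
Round 2: pos2(id67) recv 92: fwd; pos3(id18) recv 87: fwd; pos4(id40) recv 67: fwd
After round 2: 3 messages still in flight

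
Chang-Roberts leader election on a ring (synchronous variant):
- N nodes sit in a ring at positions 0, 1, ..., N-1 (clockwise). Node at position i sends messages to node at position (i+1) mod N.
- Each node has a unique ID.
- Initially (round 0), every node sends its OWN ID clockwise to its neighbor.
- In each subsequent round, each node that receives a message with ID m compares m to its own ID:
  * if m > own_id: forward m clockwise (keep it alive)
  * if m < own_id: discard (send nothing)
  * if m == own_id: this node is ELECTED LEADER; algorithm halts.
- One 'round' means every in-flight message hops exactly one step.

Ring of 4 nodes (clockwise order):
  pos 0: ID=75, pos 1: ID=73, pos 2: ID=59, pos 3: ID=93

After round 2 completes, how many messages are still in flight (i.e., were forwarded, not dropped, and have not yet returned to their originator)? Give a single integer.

Round 1: pos1(id73) recv 75: fwd; pos2(id59) recv 73: fwd; pos3(id93) recv 59: drop; pos0(id75) recv 93: fwd
Round 2: pos2(id59) recv 75: fwd; pos3(id93) recv 73: drop; pos1(id73) recv 93: fwd
After round 2: 2 messages still in flight

Answer: 2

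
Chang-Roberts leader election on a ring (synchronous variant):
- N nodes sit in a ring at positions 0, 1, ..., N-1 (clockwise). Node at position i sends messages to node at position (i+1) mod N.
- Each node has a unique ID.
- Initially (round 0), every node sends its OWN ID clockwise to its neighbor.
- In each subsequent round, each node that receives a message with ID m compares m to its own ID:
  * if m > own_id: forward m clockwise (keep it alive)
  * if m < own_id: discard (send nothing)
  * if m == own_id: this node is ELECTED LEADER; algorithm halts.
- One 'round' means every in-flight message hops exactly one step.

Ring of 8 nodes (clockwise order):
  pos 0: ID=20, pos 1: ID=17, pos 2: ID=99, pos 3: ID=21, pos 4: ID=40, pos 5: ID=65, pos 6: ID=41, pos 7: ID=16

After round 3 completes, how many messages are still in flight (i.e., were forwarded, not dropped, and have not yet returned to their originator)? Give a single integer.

Round 1: pos1(id17) recv 20: fwd; pos2(id99) recv 17: drop; pos3(id21) recv 99: fwd; pos4(id40) recv 21: drop; pos5(id65) recv 40: drop; pos6(id41) recv 65: fwd; pos7(id16) recv 41: fwd; pos0(id20) recv 16: drop
Round 2: pos2(id99) recv 20: drop; pos4(id40) recv 99: fwd; pos7(id16) recv 65: fwd; pos0(id20) recv 41: fwd
Round 3: pos5(id65) recv 99: fwd; pos0(id20) recv 65: fwd; pos1(id17) recv 41: fwd
After round 3: 3 messages still in flight

Answer: 3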